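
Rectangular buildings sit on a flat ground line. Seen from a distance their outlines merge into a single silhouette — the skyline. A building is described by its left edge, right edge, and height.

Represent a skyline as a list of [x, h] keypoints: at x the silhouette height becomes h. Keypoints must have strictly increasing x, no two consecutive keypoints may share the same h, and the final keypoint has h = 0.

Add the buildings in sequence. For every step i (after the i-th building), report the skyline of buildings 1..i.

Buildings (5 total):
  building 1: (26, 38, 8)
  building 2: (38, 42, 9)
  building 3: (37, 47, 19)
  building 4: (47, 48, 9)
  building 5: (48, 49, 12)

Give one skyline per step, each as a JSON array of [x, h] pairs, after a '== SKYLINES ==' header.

== SKYLINES ==
[[26,8],[38,0]]
[[26,8],[38,9],[42,0]]
[[26,8],[37,19],[47,0]]
[[26,8],[37,19],[47,9],[48,0]]
[[26,8],[37,19],[47,9],[48,12],[49,0]]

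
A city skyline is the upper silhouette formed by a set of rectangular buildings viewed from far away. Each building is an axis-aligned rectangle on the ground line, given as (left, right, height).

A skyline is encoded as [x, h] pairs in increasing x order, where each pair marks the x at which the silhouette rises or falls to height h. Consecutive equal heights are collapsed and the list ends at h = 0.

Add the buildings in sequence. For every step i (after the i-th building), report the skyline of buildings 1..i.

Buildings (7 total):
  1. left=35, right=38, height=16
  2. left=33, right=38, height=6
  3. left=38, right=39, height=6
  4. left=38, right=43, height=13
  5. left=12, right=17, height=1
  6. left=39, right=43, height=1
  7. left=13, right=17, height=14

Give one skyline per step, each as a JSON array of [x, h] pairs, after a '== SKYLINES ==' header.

== SKYLINES ==
[[35,16],[38,0]]
[[33,6],[35,16],[38,0]]
[[33,6],[35,16],[38,6],[39,0]]
[[33,6],[35,16],[38,13],[43,0]]
[[12,1],[17,0],[33,6],[35,16],[38,13],[43,0]]
[[12,1],[17,0],[33,6],[35,16],[38,13],[43,0]]
[[12,1],[13,14],[17,0],[33,6],[35,16],[38,13],[43,0]]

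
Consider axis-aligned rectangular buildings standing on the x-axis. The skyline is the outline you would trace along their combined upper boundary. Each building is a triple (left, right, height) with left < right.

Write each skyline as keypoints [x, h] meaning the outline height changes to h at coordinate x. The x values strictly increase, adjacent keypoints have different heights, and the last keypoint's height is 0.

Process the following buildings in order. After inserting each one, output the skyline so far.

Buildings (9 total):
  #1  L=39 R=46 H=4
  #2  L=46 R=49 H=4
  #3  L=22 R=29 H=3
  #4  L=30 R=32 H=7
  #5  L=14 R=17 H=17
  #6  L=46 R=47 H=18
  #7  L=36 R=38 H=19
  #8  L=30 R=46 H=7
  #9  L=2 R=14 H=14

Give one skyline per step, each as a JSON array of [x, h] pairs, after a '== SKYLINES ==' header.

== SKYLINES ==
[[39,4],[46,0]]
[[39,4],[49,0]]
[[22,3],[29,0],[39,4],[49,0]]
[[22,3],[29,0],[30,7],[32,0],[39,4],[49,0]]
[[14,17],[17,0],[22,3],[29,0],[30,7],[32,0],[39,4],[49,0]]
[[14,17],[17,0],[22,3],[29,0],[30,7],[32,0],[39,4],[46,18],[47,4],[49,0]]
[[14,17],[17,0],[22,3],[29,0],[30,7],[32,0],[36,19],[38,0],[39,4],[46,18],[47,4],[49,0]]
[[14,17],[17,0],[22,3],[29,0],[30,7],[36,19],[38,7],[46,18],[47,4],[49,0]]
[[2,14],[14,17],[17,0],[22,3],[29,0],[30,7],[36,19],[38,7],[46,18],[47,4],[49,0]]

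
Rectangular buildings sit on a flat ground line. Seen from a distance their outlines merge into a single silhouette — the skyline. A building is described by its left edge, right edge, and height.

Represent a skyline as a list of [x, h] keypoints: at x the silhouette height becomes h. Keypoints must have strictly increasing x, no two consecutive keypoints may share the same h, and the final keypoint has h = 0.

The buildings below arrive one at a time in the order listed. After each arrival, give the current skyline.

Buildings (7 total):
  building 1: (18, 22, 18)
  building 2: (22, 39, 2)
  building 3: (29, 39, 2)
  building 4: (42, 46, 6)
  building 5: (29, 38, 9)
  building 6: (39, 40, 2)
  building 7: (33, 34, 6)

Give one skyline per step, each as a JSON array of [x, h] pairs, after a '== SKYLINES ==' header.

== SKYLINES ==
[[18,18],[22,0]]
[[18,18],[22,2],[39,0]]
[[18,18],[22,2],[39,0]]
[[18,18],[22,2],[39,0],[42,6],[46,0]]
[[18,18],[22,2],[29,9],[38,2],[39,0],[42,6],[46,0]]
[[18,18],[22,2],[29,9],[38,2],[40,0],[42,6],[46,0]]
[[18,18],[22,2],[29,9],[38,2],[40,0],[42,6],[46,0]]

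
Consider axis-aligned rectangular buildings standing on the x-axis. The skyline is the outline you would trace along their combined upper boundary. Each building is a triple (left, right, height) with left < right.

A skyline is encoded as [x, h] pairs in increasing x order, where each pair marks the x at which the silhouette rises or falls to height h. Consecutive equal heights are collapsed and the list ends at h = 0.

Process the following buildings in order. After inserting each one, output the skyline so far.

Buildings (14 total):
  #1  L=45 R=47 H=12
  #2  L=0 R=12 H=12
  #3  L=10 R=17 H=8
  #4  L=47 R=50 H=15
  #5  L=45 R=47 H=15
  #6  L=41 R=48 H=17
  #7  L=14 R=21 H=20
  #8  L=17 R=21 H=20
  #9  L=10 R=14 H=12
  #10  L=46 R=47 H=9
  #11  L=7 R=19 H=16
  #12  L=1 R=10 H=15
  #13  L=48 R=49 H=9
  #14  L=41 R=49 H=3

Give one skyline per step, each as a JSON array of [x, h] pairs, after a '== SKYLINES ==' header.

== SKYLINES ==
[[45,12],[47,0]]
[[0,12],[12,0],[45,12],[47,0]]
[[0,12],[12,8],[17,0],[45,12],[47,0]]
[[0,12],[12,8],[17,0],[45,12],[47,15],[50,0]]
[[0,12],[12,8],[17,0],[45,15],[50,0]]
[[0,12],[12,8],[17,0],[41,17],[48,15],[50,0]]
[[0,12],[12,8],[14,20],[21,0],[41,17],[48,15],[50,0]]
[[0,12],[12,8],[14,20],[21,0],[41,17],[48,15],[50,0]]
[[0,12],[14,20],[21,0],[41,17],[48,15],[50,0]]
[[0,12],[14,20],[21,0],[41,17],[48,15],[50,0]]
[[0,12],[7,16],[14,20],[21,0],[41,17],[48,15],[50,0]]
[[0,12],[1,15],[7,16],[14,20],[21,0],[41,17],[48,15],[50,0]]
[[0,12],[1,15],[7,16],[14,20],[21,0],[41,17],[48,15],[50,0]]
[[0,12],[1,15],[7,16],[14,20],[21,0],[41,17],[48,15],[50,0]]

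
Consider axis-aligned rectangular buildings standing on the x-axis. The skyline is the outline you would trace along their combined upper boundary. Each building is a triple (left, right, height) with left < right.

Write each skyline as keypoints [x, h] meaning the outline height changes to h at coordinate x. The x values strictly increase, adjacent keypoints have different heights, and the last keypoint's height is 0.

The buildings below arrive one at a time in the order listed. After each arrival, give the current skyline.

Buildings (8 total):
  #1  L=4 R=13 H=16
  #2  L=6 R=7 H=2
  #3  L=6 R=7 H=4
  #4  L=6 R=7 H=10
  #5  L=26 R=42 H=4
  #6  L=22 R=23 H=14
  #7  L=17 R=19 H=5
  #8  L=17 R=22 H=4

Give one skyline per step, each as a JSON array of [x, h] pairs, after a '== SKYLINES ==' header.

== SKYLINES ==
[[4,16],[13,0]]
[[4,16],[13,0]]
[[4,16],[13,0]]
[[4,16],[13,0]]
[[4,16],[13,0],[26,4],[42,0]]
[[4,16],[13,0],[22,14],[23,0],[26,4],[42,0]]
[[4,16],[13,0],[17,5],[19,0],[22,14],[23,0],[26,4],[42,0]]
[[4,16],[13,0],[17,5],[19,4],[22,14],[23,0],[26,4],[42,0]]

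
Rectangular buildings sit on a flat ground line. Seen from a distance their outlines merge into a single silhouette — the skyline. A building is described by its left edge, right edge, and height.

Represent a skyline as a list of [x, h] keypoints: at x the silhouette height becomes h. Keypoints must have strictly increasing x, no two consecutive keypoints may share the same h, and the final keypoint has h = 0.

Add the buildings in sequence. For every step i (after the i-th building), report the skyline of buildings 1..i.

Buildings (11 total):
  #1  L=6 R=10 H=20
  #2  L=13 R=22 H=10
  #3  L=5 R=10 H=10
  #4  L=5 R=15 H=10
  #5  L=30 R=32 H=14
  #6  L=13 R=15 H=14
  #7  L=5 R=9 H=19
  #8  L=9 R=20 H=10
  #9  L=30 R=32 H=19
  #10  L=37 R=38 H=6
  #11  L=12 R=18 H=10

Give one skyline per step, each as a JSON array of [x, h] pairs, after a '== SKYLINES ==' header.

== SKYLINES ==
[[6,20],[10,0]]
[[6,20],[10,0],[13,10],[22,0]]
[[5,10],[6,20],[10,0],[13,10],[22,0]]
[[5,10],[6,20],[10,10],[22,0]]
[[5,10],[6,20],[10,10],[22,0],[30,14],[32,0]]
[[5,10],[6,20],[10,10],[13,14],[15,10],[22,0],[30,14],[32,0]]
[[5,19],[6,20],[10,10],[13,14],[15,10],[22,0],[30,14],[32,0]]
[[5,19],[6,20],[10,10],[13,14],[15,10],[22,0],[30,14],[32,0]]
[[5,19],[6,20],[10,10],[13,14],[15,10],[22,0],[30,19],[32,0]]
[[5,19],[6,20],[10,10],[13,14],[15,10],[22,0],[30,19],[32,0],[37,6],[38,0]]
[[5,19],[6,20],[10,10],[13,14],[15,10],[22,0],[30,19],[32,0],[37,6],[38,0]]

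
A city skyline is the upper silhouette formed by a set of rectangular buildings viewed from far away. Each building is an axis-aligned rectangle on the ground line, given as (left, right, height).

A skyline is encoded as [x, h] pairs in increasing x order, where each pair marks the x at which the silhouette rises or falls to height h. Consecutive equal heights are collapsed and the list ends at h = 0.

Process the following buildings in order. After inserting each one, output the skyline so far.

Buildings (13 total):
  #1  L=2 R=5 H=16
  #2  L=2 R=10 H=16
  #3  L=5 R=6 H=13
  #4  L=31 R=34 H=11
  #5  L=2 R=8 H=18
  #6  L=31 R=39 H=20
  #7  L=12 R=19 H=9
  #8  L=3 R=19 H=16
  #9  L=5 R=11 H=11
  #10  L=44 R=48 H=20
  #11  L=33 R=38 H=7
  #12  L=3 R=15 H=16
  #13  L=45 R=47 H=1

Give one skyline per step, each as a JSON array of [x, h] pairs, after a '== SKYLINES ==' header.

== SKYLINES ==
[[2,16],[5,0]]
[[2,16],[10,0]]
[[2,16],[10,0]]
[[2,16],[10,0],[31,11],[34,0]]
[[2,18],[8,16],[10,0],[31,11],[34,0]]
[[2,18],[8,16],[10,0],[31,20],[39,0]]
[[2,18],[8,16],[10,0],[12,9],[19,0],[31,20],[39,0]]
[[2,18],[8,16],[19,0],[31,20],[39,0]]
[[2,18],[8,16],[19,0],[31,20],[39,0]]
[[2,18],[8,16],[19,0],[31,20],[39,0],[44,20],[48,0]]
[[2,18],[8,16],[19,0],[31,20],[39,0],[44,20],[48,0]]
[[2,18],[8,16],[19,0],[31,20],[39,0],[44,20],[48,0]]
[[2,18],[8,16],[19,0],[31,20],[39,0],[44,20],[48,0]]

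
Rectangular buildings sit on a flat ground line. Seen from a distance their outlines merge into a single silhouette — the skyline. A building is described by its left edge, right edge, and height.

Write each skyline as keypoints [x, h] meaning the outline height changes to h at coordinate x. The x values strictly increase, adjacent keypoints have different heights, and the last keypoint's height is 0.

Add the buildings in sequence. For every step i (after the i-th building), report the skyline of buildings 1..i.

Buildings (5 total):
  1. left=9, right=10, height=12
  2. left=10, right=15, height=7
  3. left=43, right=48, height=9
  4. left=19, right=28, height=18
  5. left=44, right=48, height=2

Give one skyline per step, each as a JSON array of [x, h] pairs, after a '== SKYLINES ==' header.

== SKYLINES ==
[[9,12],[10,0]]
[[9,12],[10,7],[15,0]]
[[9,12],[10,7],[15,0],[43,9],[48,0]]
[[9,12],[10,7],[15,0],[19,18],[28,0],[43,9],[48,0]]
[[9,12],[10,7],[15,0],[19,18],[28,0],[43,9],[48,0]]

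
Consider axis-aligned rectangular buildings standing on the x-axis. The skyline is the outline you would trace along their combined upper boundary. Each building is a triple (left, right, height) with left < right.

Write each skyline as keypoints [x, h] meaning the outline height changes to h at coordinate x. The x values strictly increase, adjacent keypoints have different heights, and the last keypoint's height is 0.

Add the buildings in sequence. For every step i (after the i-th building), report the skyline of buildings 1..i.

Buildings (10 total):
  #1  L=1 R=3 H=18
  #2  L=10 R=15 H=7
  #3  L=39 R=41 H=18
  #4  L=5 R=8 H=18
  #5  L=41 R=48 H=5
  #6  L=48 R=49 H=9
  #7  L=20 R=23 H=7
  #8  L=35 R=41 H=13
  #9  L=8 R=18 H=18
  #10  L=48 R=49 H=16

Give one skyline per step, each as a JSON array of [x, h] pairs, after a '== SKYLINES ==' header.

== SKYLINES ==
[[1,18],[3,0]]
[[1,18],[3,0],[10,7],[15,0]]
[[1,18],[3,0],[10,7],[15,0],[39,18],[41,0]]
[[1,18],[3,0],[5,18],[8,0],[10,7],[15,0],[39,18],[41,0]]
[[1,18],[3,0],[5,18],[8,0],[10,7],[15,0],[39,18],[41,5],[48,0]]
[[1,18],[3,0],[5,18],[8,0],[10,7],[15,0],[39,18],[41,5],[48,9],[49,0]]
[[1,18],[3,0],[5,18],[8,0],[10,7],[15,0],[20,7],[23,0],[39,18],[41,5],[48,9],[49,0]]
[[1,18],[3,0],[5,18],[8,0],[10,7],[15,0],[20,7],[23,0],[35,13],[39,18],[41,5],[48,9],[49,0]]
[[1,18],[3,0],[5,18],[18,0],[20,7],[23,0],[35,13],[39,18],[41,5],[48,9],[49,0]]
[[1,18],[3,0],[5,18],[18,0],[20,7],[23,0],[35,13],[39,18],[41,5],[48,16],[49,0]]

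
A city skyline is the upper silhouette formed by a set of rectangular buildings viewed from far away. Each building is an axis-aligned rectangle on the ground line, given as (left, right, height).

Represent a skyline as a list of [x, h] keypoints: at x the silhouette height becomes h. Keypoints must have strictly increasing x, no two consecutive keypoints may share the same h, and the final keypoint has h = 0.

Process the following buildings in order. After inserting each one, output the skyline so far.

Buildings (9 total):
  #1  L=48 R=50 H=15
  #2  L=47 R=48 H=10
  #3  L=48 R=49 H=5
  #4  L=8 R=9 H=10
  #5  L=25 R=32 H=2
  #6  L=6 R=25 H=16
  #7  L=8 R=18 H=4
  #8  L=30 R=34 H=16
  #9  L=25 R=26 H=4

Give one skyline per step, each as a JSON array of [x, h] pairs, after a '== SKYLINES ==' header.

== SKYLINES ==
[[48,15],[50,0]]
[[47,10],[48,15],[50,0]]
[[47,10],[48,15],[50,0]]
[[8,10],[9,0],[47,10],[48,15],[50,0]]
[[8,10],[9,0],[25,2],[32,0],[47,10],[48,15],[50,0]]
[[6,16],[25,2],[32,0],[47,10],[48,15],[50,0]]
[[6,16],[25,2],[32,0],[47,10],[48,15],[50,0]]
[[6,16],[25,2],[30,16],[34,0],[47,10],[48,15],[50,0]]
[[6,16],[25,4],[26,2],[30,16],[34,0],[47,10],[48,15],[50,0]]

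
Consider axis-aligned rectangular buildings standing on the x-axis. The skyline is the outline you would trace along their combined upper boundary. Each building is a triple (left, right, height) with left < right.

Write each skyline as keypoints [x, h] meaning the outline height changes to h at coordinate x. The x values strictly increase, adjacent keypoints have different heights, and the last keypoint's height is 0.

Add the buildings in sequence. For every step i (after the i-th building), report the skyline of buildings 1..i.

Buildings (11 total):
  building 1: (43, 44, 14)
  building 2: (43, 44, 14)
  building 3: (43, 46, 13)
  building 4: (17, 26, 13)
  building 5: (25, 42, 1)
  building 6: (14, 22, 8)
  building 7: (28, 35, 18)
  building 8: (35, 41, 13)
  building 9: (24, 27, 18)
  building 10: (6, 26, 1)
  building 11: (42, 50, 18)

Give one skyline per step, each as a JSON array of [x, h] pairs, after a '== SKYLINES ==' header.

== SKYLINES ==
[[43,14],[44,0]]
[[43,14],[44,0]]
[[43,14],[44,13],[46,0]]
[[17,13],[26,0],[43,14],[44,13],[46,0]]
[[17,13],[26,1],[42,0],[43,14],[44,13],[46,0]]
[[14,8],[17,13],[26,1],[42,0],[43,14],[44,13],[46,0]]
[[14,8],[17,13],[26,1],[28,18],[35,1],[42,0],[43,14],[44,13],[46,0]]
[[14,8],[17,13],[26,1],[28,18],[35,13],[41,1],[42,0],[43,14],[44,13],[46,0]]
[[14,8],[17,13],[24,18],[27,1],[28,18],[35,13],[41,1],[42,0],[43,14],[44,13],[46,0]]
[[6,1],[14,8],[17,13],[24,18],[27,1],[28,18],[35,13],[41,1],[42,0],[43,14],[44,13],[46,0]]
[[6,1],[14,8],[17,13],[24,18],[27,1],[28,18],[35,13],[41,1],[42,18],[50,0]]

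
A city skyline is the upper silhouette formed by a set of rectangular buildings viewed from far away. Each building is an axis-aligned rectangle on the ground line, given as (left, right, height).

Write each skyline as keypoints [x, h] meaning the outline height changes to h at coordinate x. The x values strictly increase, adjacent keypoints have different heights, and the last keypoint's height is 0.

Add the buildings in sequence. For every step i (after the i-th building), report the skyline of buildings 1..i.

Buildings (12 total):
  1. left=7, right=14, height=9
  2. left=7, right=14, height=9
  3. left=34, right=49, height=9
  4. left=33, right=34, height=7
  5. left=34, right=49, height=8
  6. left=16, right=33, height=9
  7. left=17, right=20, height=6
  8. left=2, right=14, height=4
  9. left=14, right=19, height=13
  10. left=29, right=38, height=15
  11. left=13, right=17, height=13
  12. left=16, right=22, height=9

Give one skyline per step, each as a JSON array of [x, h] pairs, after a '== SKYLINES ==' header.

== SKYLINES ==
[[7,9],[14,0]]
[[7,9],[14,0]]
[[7,9],[14,0],[34,9],[49,0]]
[[7,9],[14,0],[33,7],[34,9],[49,0]]
[[7,9],[14,0],[33,7],[34,9],[49,0]]
[[7,9],[14,0],[16,9],[33,7],[34,9],[49,0]]
[[7,9],[14,0],[16,9],[33,7],[34,9],[49,0]]
[[2,4],[7,9],[14,0],[16,9],[33,7],[34,9],[49,0]]
[[2,4],[7,9],[14,13],[19,9],[33,7],[34,9],[49,0]]
[[2,4],[7,9],[14,13],[19,9],[29,15],[38,9],[49,0]]
[[2,4],[7,9],[13,13],[19,9],[29,15],[38,9],[49,0]]
[[2,4],[7,9],[13,13],[19,9],[29,15],[38,9],[49,0]]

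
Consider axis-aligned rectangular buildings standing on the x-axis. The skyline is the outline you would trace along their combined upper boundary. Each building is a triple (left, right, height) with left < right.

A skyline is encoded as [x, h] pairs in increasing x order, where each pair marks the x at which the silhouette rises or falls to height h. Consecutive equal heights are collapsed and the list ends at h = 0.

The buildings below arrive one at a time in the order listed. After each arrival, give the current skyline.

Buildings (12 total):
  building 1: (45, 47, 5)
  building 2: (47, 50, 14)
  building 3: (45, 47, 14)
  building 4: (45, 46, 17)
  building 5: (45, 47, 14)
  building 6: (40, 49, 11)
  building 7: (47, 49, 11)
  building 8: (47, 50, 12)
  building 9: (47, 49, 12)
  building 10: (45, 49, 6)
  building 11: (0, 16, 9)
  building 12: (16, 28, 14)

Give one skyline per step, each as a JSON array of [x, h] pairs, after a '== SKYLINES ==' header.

== SKYLINES ==
[[45,5],[47,0]]
[[45,5],[47,14],[50,0]]
[[45,14],[50,0]]
[[45,17],[46,14],[50,0]]
[[45,17],[46,14],[50,0]]
[[40,11],[45,17],[46,14],[50,0]]
[[40,11],[45,17],[46,14],[50,0]]
[[40,11],[45,17],[46,14],[50,0]]
[[40,11],[45,17],[46,14],[50,0]]
[[40,11],[45,17],[46,14],[50,0]]
[[0,9],[16,0],[40,11],[45,17],[46,14],[50,0]]
[[0,9],[16,14],[28,0],[40,11],[45,17],[46,14],[50,0]]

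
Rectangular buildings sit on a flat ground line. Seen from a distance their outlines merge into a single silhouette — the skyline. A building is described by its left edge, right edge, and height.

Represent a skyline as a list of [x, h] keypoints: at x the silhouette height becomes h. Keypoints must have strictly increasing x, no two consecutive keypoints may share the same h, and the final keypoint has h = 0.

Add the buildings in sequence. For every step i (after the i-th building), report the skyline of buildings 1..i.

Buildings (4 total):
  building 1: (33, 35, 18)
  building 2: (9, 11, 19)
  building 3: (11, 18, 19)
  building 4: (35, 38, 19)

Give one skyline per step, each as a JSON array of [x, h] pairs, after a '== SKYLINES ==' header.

== SKYLINES ==
[[33,18],[35,0]]
[[9,19],[11,0],[33,18],[35,0]]
[[9,19],[18,0],[33,18],[35,0]]
[[9,19],[18,0],[33,18],[35,19],[38,0]]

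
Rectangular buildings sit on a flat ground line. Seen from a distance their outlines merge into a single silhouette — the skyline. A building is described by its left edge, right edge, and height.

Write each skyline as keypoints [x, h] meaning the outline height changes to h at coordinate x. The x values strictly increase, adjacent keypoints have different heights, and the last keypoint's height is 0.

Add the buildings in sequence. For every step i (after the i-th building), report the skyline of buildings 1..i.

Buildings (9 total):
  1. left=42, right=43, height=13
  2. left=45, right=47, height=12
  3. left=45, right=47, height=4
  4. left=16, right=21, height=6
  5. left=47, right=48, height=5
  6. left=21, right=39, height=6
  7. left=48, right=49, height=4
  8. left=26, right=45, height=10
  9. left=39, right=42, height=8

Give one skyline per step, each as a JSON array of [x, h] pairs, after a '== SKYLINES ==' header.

== SKYLINES ==
[[42,13],[43,0]]
[[42,13],[43,0],[45,12],[47,0]]
[[42,13],[43,0],[45,12],[47,0]]
[[16,6],[21,0],[42,13],[43,0],[45,12],[47,0]]
[[16,6],[21,0],[42,13],[43,0],[45,12],[47,5],[48,0]]
[[16,6],[39,0],[42,13],[43,0],[45,12],[47,5],[48,0]]
[[16,6],[39,0],[42,13],[43,0],[45,12],[47,5],[48,4],[49,0]]
[[16,6],[26,10],[42,13],[43,10],[45,12],[47,5],[48,4],[49,0]]
[[16,6],[26,10],[42,13],[43,10],[45,12],[47,5],[48,4],[49,0]]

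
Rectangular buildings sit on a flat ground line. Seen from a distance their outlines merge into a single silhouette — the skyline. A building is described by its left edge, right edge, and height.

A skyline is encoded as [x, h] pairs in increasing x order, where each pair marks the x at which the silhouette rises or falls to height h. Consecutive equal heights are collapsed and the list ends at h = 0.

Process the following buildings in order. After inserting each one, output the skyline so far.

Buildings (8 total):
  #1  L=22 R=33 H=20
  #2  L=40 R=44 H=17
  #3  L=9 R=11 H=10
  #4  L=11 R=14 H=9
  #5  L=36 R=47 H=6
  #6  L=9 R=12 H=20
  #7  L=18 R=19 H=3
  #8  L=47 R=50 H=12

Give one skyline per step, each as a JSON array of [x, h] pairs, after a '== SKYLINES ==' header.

== SKYLINES ==
[[22,20],[33,0]]
[[22,20],[33,0],[40,17],[44,0]]
[[9,10],[11,0],[22,20],[33,0],[40,17],[44,0]]
[[9,10],[11,9],[14,0],[22,20],[33,0],[40,17],[44,0]]
[[9,10],[11,9],[14,0],[22,20],[33,0],[36,6],[40,17],[44,6],[47,0]]
[[9,20],[12,9],[14,0],[22,20],[33,0],[36,6],[40,17],[44,6],[47,0]]
[[9,20],[12,9],[14,0],[18,3],[19,0],[22,20],[33,0],[36,6],[40,17],[44,6],[47,0]]
[[9,20],[12,9],[14,0],[18,3],[19,0],[22,20],[33,0],[36,6],[40,17],[44,6],[47,12],[50,0]]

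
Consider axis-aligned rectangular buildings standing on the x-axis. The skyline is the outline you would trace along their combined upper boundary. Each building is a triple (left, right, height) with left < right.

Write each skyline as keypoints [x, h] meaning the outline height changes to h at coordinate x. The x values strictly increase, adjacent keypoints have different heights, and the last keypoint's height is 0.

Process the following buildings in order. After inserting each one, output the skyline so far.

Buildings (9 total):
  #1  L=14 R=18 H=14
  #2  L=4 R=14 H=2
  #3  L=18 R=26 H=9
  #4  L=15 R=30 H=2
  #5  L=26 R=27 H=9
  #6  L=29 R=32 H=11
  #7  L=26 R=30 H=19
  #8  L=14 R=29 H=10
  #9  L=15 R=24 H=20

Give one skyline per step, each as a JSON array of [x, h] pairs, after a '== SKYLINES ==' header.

== SKYLINES ==
[[14,14],[18,0]]
[[4,2],[14,14],[18,0]]
[[4,2],[14,14],[18,9],[26,0]]
[[4,2],[14,14],[18,9],[26,2],[30,0]]
[[4,2],[14,14],[18,9],[27,2],[30,0]]
[[4,2],[14,14],[18,9],[27,2],[29,11],[32,0]]
[[4,2],[14,14],[18,9],[26,19],[30,11],[32,0]]
[[4,2],[14,14],[18,10],[26,19],[30,11],[32,0]]
[[4,2],[14,14],[15,20],[24,10],[26,19],[30,11],[32,0]]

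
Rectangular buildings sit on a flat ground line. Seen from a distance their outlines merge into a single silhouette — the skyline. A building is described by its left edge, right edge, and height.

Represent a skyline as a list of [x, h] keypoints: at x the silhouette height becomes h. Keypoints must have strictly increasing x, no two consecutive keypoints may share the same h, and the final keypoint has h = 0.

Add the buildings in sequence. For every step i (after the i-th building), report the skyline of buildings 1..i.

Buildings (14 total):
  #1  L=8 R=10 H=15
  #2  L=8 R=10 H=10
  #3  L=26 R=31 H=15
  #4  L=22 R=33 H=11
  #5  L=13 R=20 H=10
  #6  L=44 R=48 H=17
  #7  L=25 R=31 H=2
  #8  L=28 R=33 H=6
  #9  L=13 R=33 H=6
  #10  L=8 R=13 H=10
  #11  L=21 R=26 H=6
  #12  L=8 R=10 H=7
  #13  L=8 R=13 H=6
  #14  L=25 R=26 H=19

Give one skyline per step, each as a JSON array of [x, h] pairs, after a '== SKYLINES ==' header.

== SKYLINES ==
[[8,15],[10,0]]
[[8,15],[10,0]]
[[8,15],[10,0],[26,15],[31,0]]
[[8,15],[10,0],[22,11],[26,15],[31,11],[33,0]]
[[8,15],[10,0],[13,10],[20,0],[22,11],[26,15],[31,11],[33,0]]
[[8,15],[10,0],[13,10],[20,0],[22,11],[26,15],[31,11],[33,0],[44,17],[48,0]]
[[8,15],[10,0],[13,10],[20,0],[22,11],[26,15],[31,11],[33,0],[44,17],[48,0]]
[[8,15],[10,0],[13,10],[20,0],[22,11],[26,15],[31,11],[33,0],[44,17],[48,0]]
[[8,15],[10,0],[13,10],[20,6],[22,11],[26,15],[31,11],[33,0],[44,17],[48,0]]
[[8,15],[10,10],[20,6],[22,11],[26,15],[31,11],[33,0],[44,17],[48,0]]
[[8,15],[10,10],[20,6],[22,11],[26,15],[31,11],[33,0],[44,17],[48,0]]
[[8,15],[10,10],[20,6],[22,11],[26,15],[31,11],[33,0],[44,17],[48,0]]
[[8,15],[10,10],[20,6],[22,11],[26,15],[31,11],[33,0],[44,17],[48,0]]
[[8,15],[10,10],[20,6],[22,11],[25,19],[26,15],[31,11],[33,0],[44,17],[48,0]]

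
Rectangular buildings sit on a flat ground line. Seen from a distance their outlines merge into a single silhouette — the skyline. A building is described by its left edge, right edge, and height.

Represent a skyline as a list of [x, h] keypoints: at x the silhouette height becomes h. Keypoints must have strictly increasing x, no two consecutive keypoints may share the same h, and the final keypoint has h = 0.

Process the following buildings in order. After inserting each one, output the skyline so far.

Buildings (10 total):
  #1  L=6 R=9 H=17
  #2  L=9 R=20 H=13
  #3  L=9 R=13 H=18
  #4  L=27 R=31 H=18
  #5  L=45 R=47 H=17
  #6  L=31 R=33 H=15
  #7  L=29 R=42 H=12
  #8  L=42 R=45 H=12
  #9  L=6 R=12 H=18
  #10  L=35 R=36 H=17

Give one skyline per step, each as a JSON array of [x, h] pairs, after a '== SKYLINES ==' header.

== SKYLINES ==
[[6,17],[9,0]]
[[6,17],[9,13],[20,0]]
[[6,17],[9,18],[13,13],[20,0]]
[[6,17],[9,18],[13,13],[20,0],[27,18],[31,0]]
[[6,17],[9,18],[13,13],[20,0],[27,18],[31,0],[45,17],[47,0]]
[[6,17],[9,18],[13,13],[20,0],[27,18],[31,15],[33,0],[45,17],[47,0]]
[[6,17],[9,18],[13,13],[20,0],[27,18],[31,15],[33,12],[42,0],[45,17],[47,0]]
[[6,17],[9,18],[13,13],[20,0],[27,18],[31,15],[33,12],[45,17],[47,0]]
[[6,18],[13,13],[20,0],[27,18],[31,15],[33,12],[45,17],[47,0]]
[[6,18],[13,13],[20,0],[27,18],[31,15],[33,12],[35,17],[36,12],[45,17],[47,0]]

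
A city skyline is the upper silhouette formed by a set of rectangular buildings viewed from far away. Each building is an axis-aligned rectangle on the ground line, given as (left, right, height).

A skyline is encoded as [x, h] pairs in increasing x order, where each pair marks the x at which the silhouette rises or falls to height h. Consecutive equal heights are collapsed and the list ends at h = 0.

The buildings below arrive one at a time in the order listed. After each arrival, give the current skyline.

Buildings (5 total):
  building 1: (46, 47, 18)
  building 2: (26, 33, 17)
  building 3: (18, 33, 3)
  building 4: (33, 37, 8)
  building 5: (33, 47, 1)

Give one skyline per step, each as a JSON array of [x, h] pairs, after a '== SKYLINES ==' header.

== SKYLINES ==
[[46,18],[47,0]]
[[26,17],[33,0],[46,18],[47,0]]
[[18,3],[26,17],[33,0],[46,18],[47,0]]
[[18,3],[26,17],[33,8],[37,0],[46,18],[47,0]]
[[18,3],[26,17],[33,8],[37,1],[46,18],[47,0]]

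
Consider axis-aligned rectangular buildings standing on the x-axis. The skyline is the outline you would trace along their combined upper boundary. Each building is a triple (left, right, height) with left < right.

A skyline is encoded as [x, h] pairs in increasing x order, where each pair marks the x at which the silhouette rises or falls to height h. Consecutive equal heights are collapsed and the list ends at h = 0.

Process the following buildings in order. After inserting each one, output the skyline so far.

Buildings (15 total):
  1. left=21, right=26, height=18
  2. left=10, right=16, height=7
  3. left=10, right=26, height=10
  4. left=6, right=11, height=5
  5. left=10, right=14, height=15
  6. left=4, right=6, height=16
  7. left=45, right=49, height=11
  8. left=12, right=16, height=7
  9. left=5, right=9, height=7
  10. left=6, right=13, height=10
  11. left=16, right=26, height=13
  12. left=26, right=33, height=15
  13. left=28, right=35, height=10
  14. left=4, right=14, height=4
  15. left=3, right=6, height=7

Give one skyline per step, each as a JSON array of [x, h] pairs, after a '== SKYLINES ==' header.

== SKYLINES ==
[[21,18],[26,0]]
[[10,7],[16,0],[21,18],[26,0]]
[[10,10],[21,18],[26,0]]
[[6,5],[10,10],[21,18],[26,0]]
[[6,5],[10,15],[14,10],[21,18],[26,0]]
[[4,16],[6,5],[10,15],[14,10],[21,18],[26,0]]
[[4,16],[6,5],[10,15],[14,10],[21,18],[26,0],[45,11],[49,0]]
[[4,16],[6,5],[10,15],[14,10],[21,18],[26,0],[45,11],[49,0]]
[[4,16],[6,7],[9,5],[10,15],[14,10],[21,18],[26,0],[45,11],[49,0]]
[[4,16],[6,10],[10,15],[14,10],[21,18],[26,0],[45,11],[49,0]]
[[4,16],[6,10],[10,15],[14,10],[16,13],[21,18],[26,0],[45,11],[49,0]]
[[4,16],[6,10],[10,15],[14,10],[16,13],[21,18],[26,15],[33,0],[45,11],[49,0]]
[[4,16],[6,10],[10,15],[14,10],[16,13],[21,18],[26,15],[33,10],[35,0],[45,11],[49,0]]
[[4,16],[6,10],[10,15],[14,10],[16,13],[21,18],[26,15],[33,10],[35,0],[45,11],[49,0]]
[[3,7],[4,16],[6,10],[10,15],[14,10],[16,13],[21,18],[26,15],[33,10],[35,0],[45,11],[49,0]]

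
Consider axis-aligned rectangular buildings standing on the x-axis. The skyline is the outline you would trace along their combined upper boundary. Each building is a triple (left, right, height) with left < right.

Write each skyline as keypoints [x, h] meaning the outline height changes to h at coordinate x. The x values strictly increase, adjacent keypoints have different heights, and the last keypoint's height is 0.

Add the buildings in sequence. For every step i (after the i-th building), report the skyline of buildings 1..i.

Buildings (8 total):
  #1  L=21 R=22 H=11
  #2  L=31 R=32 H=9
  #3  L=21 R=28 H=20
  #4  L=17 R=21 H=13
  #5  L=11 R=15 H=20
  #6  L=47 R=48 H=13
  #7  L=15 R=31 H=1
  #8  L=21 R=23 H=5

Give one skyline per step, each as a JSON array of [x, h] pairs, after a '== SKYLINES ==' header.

== SKYLINES ==
[[21,11],[22,0]]
[[21,11],[22,0],[31,9],[32,0]]
[[21,20],[28,0],[31,9],[32,0]]
[[17,13],[21,20],[28,0],[31,9],[32,0]]
[[11,20],[15,0],[17,13],[21,20],[28,0],[31,9],[32,0]]
[[11,20],[15,0],[17,13],[21,20],[28,0],[31,9],[32,0],[47,13],[48,0]]
[[11,20],[15,1],[17,13],[21,20],[28,1],[31,9],[32,0],[47,13],[48,0]]
[[11,20],[15,1],[17,13],[21,20],[28,1],[31,9],[32,0],[47,13],[48,0]]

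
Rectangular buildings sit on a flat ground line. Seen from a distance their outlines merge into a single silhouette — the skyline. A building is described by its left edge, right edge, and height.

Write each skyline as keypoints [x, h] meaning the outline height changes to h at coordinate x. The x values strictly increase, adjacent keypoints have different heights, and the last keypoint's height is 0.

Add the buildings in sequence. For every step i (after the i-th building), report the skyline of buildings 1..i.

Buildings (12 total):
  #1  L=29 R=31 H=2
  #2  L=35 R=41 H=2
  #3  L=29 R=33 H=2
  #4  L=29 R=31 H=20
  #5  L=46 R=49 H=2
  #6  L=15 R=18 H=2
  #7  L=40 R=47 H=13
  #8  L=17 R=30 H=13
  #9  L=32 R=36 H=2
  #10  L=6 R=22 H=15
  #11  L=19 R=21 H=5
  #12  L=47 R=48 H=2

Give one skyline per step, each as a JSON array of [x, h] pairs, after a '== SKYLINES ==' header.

== SKYLINES ==
[[29,2],[31,0]]
[[29,2],[31,0],[35,2],[41,0]]
[[29,2],[33,0],[35,2],[41,0]]
[[29,20],[31,2],[33,0],[35,2],[41,0]]
[[29,20],[31,2],[33,0],[35,2],[41,0],[46,2],[49,0]]
[[15,2],[18,0],[29,20],[31,2],[33,0],[35,2],[41,0],[46,2],[49,0]]
[[15,2],[18,0],[29,20],[31,2],[33,0],[35,2],[40,13],[47,2],[49,0]]
[[15,2],[17,13],[29,20],[31,2],[33,0],[35,2],[40,13],[47,2],[49,0]]
[[15,2],[17,13],[29,20],[31,2],[40,13],[47,2],[49,0]]
[[6,15],[22,13],[29,20],[31,2],[40,13],[47,2],[49,0]]
[[6,15],[22,13],[29,20],[31,2],[40,13],[47,2],[49,0]]
[[6,15],[22,13],[29,20],[31,2],[40,13],[47,2],[49,0]]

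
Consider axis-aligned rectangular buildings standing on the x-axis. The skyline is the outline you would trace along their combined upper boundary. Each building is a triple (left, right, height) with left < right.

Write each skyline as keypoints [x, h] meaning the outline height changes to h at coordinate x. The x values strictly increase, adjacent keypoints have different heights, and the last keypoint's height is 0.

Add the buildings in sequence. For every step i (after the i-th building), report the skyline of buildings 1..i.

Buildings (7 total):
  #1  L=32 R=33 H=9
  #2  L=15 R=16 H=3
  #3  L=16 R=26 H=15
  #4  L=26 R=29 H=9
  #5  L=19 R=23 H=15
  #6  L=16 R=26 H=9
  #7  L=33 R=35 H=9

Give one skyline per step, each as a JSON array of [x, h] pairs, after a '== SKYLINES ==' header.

== SKYLINES ==
[[32,9],[33,0]]
[[15,3],[16,0],[32,9],[33,0]]
[[15,3],[16,15],[26,0],[32,9],[33,0]]
[[15,3],[16,15],[26,9],[29,0],[32,9],[33,0]]
[[15,3],[16,15],[26,9],[29,0],[32,9],[33,0]]
[[15,3],[16,15],[26,9],[29,0],[32,9],[33,0]]
[[15,3],[16,15],[26,9],[29,0],[32,9],[35,0]]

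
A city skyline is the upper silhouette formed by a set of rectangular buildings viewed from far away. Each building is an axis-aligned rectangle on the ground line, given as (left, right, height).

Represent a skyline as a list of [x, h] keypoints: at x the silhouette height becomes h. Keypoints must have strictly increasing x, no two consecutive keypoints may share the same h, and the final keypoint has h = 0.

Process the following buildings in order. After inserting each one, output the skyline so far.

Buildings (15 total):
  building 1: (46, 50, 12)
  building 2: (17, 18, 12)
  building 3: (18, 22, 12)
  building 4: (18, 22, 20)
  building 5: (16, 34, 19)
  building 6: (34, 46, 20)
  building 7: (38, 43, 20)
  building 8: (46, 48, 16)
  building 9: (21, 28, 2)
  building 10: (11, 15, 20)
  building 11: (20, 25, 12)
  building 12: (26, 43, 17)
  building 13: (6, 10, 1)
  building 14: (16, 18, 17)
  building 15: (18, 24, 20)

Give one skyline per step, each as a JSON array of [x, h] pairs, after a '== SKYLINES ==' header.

== SKYLINES ==
[[46,12],[50,0]]
[[17,12],[18,0],[46,12],[50,0]]
[[17,12],[22,0],[46,12],[50,0]]
[[17,12],[18,20],[22,0],[46,12],[50,0]]
[[16,19],[18,20],[22,19],[34,0],[46,12],[50,0]]
[[16,19],[18,20],[22,19],[34,20],[46,12],[50,0]]
[[16,19],[18,20],[22,19],[34,20],[46,12],[50,0]]
[[16,19],[18,20],[22,19],[34,20],[46,16],[48,12],[50,0]]
[[16,19],[18,20],[22,19],[34,20],[46,16],[48,12],[50,0]]
[[11,20],[15,0],[16,19],[18,20],[22,19],[34,20],[46,16],[48,12],[50,0]]
[[11,20],[15,0],[16,19],[18,20],[22,19],[34,20],[46,16],[48,12],[50,0]]
[[11,20],[15,0],[16,19],[18,20],[22,19],[34,20],[46,16],[48,12],[50,0]]
[[6,1],[10,0],[11,20],[15,0],[16,19],[18,20],[22,19],[34,20],[46,16],[48,12],[50,0]]
[[6,1],[10,0],[11,20],[15,0],[16,19],[18,20],[22,19],[34,20],[46,16],[48,12],[50,0]]
[[6,1],[10,0],[11,20],[15,0],[16,19],[18,20],[24,19],[34,20],[46,16],[48,12],[50,0]]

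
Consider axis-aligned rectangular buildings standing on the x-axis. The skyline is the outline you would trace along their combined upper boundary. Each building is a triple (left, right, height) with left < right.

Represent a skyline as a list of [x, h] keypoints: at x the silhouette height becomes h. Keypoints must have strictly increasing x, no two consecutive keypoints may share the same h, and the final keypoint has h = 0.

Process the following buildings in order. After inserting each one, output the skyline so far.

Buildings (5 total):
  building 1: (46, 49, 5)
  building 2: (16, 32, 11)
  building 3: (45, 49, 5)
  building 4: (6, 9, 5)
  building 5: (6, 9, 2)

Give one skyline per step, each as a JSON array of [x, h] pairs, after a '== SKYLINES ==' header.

== SKYLINES ==
[[46,5],[49,0]]
[[16,11],[32,0],[46,5],[49,0]]
[[16,11],[32,0],[45,5],[49,0]]
[[6,5],[9,0],[16,11],[32,0],[45,5],[49,0]]
[[6,5],[9,0],[16,11],[32,0],[45,5],[49,0]]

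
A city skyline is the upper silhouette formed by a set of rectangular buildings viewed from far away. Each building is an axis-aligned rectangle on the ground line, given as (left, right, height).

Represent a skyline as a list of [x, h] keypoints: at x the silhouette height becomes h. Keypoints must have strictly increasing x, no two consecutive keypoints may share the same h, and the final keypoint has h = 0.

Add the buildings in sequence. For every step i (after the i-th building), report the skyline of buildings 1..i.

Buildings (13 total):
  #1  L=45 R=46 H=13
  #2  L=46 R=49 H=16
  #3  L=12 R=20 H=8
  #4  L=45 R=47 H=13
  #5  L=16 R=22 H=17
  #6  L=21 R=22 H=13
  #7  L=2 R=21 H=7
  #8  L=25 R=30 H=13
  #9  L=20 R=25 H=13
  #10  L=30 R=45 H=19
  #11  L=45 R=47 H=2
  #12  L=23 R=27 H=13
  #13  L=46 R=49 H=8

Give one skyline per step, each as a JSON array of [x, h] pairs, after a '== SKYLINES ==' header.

== SKYLINES ==
[[45,13],[46,0]]
[[45,13],[46,16],[49,0]]
[[12,8],[20,0],[45,13],[46,16],[49,0]]
[[12,8],[20,0],[45,13],[46,16],[49,0]]
[[12,8],[16,17],[22,0],[45,13],[46,16],[49,0]]
[[12,8],[16,17],[22,0],[45,13],[46,16],[49,0]]
[[2,7],[12,8],[16,17],[22,0],[45,13],[46,16],[49,0]]
[[2,7],[12,8],[16,17],[22,0],[25,13],[30,0],[45,13],[46,16],[49,0]]
[[2,7],[12,8],[16,17],[22,13],[30,0],[45,13],[46,16],[49,0]]
[[2,7],[12,8],[16,17],[22,13],[30,19],[45,13],[46,16],[49,0]]
[[2,7],[12,8],[16,17],[22,13],[30,19],[45,13],[46,16],[49,0]]
[[2,7],[12,8],[16,17],[22,13],[30,19],[45,13],[46,16],[49,0]]
[[2,7],[12,8],[16,17],[22,13],[30,19],[45,13],[46,16],[49,0]]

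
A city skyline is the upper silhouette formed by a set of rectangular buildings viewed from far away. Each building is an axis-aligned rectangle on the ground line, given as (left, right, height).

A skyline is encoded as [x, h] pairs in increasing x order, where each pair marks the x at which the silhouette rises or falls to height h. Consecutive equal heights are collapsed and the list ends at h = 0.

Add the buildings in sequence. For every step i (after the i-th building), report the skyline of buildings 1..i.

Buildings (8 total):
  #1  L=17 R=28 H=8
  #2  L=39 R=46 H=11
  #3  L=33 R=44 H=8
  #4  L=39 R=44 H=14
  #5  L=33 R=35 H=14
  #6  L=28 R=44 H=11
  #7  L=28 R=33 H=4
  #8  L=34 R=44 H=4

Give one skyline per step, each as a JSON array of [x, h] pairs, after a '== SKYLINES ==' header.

== SKYLINES ==
[[17,8],[28,0]]
[[17,8],[28,0],[39,11],[46,0]]
[[17,8],[28,0],[33,8],[39,11],[46,0]]
[[17,8],[28,0],[33,8],[39,14],[44,11],[46,0]]
[[17,8],[28,0],[33,14],[35,8],[39,14],[44,11],[46,0]]
[[17,8],[28,11],[33,14],[35,11],[39,14],[44,11],[46,0]]
[[17,8],[28,11],[33,14],[35,11],[39,14],[44,11],[46,0]]
[[17,8],[28,11],[33,14],[35,11],[39,14],[44,11],[46,0]]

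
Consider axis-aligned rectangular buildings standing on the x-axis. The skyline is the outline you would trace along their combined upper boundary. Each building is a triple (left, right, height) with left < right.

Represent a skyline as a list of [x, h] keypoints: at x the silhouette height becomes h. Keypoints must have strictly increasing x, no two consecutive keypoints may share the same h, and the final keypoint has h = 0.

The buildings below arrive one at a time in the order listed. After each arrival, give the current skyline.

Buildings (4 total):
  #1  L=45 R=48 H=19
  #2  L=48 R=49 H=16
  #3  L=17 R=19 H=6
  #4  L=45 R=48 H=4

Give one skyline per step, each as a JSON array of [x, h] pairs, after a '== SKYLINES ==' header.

== SKYLINES ==
[[45,19],[48,0]]
[[45,19],[48,16],[49,0]]
[[17,6],[19,0],[45,19],[48,16],[49,0]]
[[17,6],[19,0],[45,19],[48,16],[49,0]]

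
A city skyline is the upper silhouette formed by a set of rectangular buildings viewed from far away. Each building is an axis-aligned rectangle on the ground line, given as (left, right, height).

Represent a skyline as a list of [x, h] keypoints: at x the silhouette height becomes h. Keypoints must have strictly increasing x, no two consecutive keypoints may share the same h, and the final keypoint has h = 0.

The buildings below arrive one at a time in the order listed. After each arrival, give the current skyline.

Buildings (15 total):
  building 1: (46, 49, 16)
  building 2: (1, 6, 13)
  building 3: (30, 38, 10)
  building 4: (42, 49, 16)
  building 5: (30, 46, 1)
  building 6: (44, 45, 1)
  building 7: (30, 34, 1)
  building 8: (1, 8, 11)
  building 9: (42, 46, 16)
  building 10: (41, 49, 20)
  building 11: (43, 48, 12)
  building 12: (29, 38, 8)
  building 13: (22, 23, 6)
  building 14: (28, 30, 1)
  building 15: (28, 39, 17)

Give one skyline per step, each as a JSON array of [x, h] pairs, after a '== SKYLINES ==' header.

== SKYLINES ==
[[46,16],[49,0]]
[[1,13],[6,0],[46,16],[49,0]]
[[1,13],[6,0],[30,10],[38,0],[46,16],[49,0]]
[[1,13],[6,0],[30,10],[38,0],[42,16],[49,0]]
[[1,13],[6,0],[30,10],[38,1],[42,16],[49,0]]
[[1,13],[6,0],[30,10],[38,1],[42,16],[49,0]]
[[1,13],[6,0],[30,10],[38,1],[42,16],[49,0]]
[[1,13],[6,11],[8,0],[30,10],[38,1],[42,16],[49,0]]
[[1,13],[6,11],[8,0],[30,10],[38,1],[42,16],[49,0]]
[[1,13],[6,11],[8,0],[30,10],[38,1],[41,20],[49,0]]
[[1,13],[6,11],[8,0],[30,10],[38,1],[41,20],[49,0]]
[[1,13],[6,11],[8,0],[29,8],[30,10],[38,1],[41,20],[49,0]]
[[1,13],[6,11],[8,0],[22,6],[23,0],[29,8],[30,10],[38,1],[41,20],[49,0]]
[[1,13],[6,11],[8,0],[22,6],[23,0],[28,1],[29,8],[30,10],[38,1],[41,20],[49,0]]
[[1,13],[6,11],[8,0],[22,6],[23,0],[28,17],[39,1],[41,20],[49,0]]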